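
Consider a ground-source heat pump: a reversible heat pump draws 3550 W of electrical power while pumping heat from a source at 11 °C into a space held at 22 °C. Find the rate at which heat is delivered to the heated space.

T_H = 22 °C → 22 + 273.15 = 295.15 K.
T_C = 11 °C → 11 + 273.15 = 284.15 K.
The Carnot heat-pump COP is COP_HP = T_H/(T_H − T_C) = 295.15/11.00 = 26.8318.
Q_H = COP_HP · W = 26.8318 × 3550 = 95250 W.

Q̇_H ≈ 95250 W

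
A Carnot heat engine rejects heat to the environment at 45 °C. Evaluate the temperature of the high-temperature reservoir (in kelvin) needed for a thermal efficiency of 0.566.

T_H ≈ 733.1 K

T_C = 45 °C → 45 + 273.15 = 318.15 K.
From η = 1 − T_C/T_H, solving for T_H gives T_H = T_C/(1 − η) = 318.15/(1 − 0.566) = 733.1 K.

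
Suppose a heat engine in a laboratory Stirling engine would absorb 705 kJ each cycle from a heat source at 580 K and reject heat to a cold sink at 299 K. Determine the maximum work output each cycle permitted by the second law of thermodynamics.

No engine can exceed the Carnot limit: η_max = 1 − T_C/T_H = 1 − 299.00/580.00 = 0.4845.
W_max = η_max · Q_H = 0.4845 × 705 = 342 kJ.

W_max ≈ 342 kJ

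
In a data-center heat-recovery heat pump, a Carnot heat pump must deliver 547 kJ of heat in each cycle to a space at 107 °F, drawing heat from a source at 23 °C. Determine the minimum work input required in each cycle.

T_H = 107 °F → (107 − 32) × 5/9 = 41.67 °C = 314.82 K.
T_C = 23 °C → 23 + 273.15 = 296.15 K.
For a reversible heat pump, COP_HP = T_H/(T_H − T_C) = 314.82/18.67 = 16.8652.
W = Q_H/COP_HP = 547/16.8652 = 32.4 kJ.

W_in ≈ 32.4 kJ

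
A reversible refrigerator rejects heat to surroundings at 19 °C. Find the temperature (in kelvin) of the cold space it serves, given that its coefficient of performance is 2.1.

T_H = 19 °C → 19 + 273.15 = 292.15 K.
COP_R = T_C/(T_H − T_C) ⇒ T_C = T_H·COP_R/(1 + COP_R) = 292.15 × 2.1/(1 + 2.1) = 198 K.

T_C ≈ 198 K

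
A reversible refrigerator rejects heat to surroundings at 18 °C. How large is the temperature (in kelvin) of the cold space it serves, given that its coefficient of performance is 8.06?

T_H = 18 °C → 18 + 273.15 = 291.15 K.
COP_R = T_C/(T_H − T_C) ⇒ T_C = T_H·COP_R/(1 + COP_R) = 291.15 × 8.06/(1 + 8.06) = 259 K.

T_C ≈ 259 K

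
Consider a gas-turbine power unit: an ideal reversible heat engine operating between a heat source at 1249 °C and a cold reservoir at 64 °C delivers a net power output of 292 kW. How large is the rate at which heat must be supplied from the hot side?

T_H = 1249 °C → 1249 + 273.15 = 1522.15 K.
T_C = 64 °C → 64 + 273.15 = 337.15 K.
η_rev = 1 − T_C/T_H = 1 − 337.15/1522.15 = 0.7785.
Q_H = W/η = 292/0.7785 = 375 kW.

Q̇_H ≈ 375 kW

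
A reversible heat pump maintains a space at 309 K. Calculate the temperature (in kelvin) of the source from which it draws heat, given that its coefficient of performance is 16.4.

COP_HP = T_H/(T_H − T_C) ⇒ T_C = T_H·(COP_HP − 1)/COP_HP = 309.00 × (16.4 − 1)/16.4 = 290 K.

T_C ≈ 290 K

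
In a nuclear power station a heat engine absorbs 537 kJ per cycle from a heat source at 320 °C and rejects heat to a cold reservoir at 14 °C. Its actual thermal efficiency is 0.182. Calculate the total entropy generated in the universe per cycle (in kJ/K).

T_H = 320 °C → 320 + 273.15 = 593.15 K.
T_C = 14 °C → 14 + 273.15 = 287.15 K.
W = η·Q_H = 0.182 × 537 = 97.73 kJ, so Q_C = Q_H − W = 439.3 kJ.
Entropy balance on the reservoirs: −Q_H/T_H = -0.9053 kJ/K, +Q_C/T_C = 1.530 kJ/K.
ΔS_univ = −Q_H/T_H + Q_C/T_C = 0.624 kJ/K (> 0, since η = 0.182 < η_Carnot = 0.516).

ΔS_univ ≈ 0.624 kJ/K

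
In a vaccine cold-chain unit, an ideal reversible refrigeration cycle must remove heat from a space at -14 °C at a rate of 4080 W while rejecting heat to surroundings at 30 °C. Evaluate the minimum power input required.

T_H = 30 °C → 30 + 273.15 = 303.15 K.
T_C = -14 °C → -14 + 273.15 = 259.15 K.
The reversible coefficient of performance is COP_R = T_C/(T_H − T_C) = 259.15/44.00 = 5.8898.
W = Q_C/COP_R = 4080/5.8898 = 693 W.

Ẇ_in ≈ 693 W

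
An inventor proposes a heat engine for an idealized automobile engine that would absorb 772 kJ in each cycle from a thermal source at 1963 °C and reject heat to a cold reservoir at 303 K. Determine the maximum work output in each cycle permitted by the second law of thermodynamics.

W_max ≈ 667.4 kJ

T_H = 1963 °C → 1963 + 273.15 = 2236.15 K.
The upper bound on efficiency is η_max = 1 − T_C/T_H = 1 − 303.00/2236.15 = 0.8645.
W_max = η_max · Q_H = 0.8645 × 772 = 667.4 kJ.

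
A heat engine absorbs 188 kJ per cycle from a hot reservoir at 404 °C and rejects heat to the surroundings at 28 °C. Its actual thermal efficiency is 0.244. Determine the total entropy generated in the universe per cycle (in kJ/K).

T_H = 404 °C → 404 + 273.15 = 677.15 K.
T_C = 28 °C → 28 + 273.15 = 301.15 K.
W = η·Q_H = 0.244 × 188 = 45.87 kJ, so Q_C = Q_H − W = 142.1 kJ.
The hot reservoir loses entropy Q_H/T_H = 188/677.15 = 0.2776 kJ/K; the cold reservoir gains Q_C/T_C = 142.1/301.15 = 0.4720 kJ/K.
ΔS_univ = −Q_H/T_H + Q_C/T_C = 0.194 kJ/K (> 0, since η = 0.244 < η_Carnot = 0.555).

ΔS_univ ≈ 0.194 kJ/K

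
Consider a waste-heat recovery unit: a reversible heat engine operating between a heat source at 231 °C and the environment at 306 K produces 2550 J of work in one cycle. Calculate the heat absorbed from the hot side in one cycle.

Q_H ≈ 6490 J

T_H = 231 °C → 231 + 273.15 = 504.15 K.
The Carnot efficiency is η = 1 − T_C/T_H = 1 − 306.00/504.15 = 0.3930.
Q_H = W/η = 2550/0.3930 = 6490 J.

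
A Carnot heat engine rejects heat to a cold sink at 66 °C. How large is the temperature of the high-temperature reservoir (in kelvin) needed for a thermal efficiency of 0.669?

T_C = 66 °C → 66 + 273.15 = 339.15 K.
From η = 1 − T_C/T_H, solving for T_H gives T_H = T_C/(1 − η) = 339.15/(1 − 0.669) = 1020 K.

T_H ≈ 1020 K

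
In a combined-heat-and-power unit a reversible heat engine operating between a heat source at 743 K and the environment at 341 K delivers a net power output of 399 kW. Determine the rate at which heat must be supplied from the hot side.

Carnot efficiency: η = 1 − T_C/T_H = 1 − 341.00/743.00 = 0.5410.
Q_H = W/η = 399/0.5410 = 737.5 kW.

Q̇_H ≈ 737.5 kW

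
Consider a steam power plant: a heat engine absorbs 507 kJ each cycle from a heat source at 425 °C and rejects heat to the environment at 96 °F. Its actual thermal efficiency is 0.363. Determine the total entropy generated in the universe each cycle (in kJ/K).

ΔS_univ ≈ 0.320 kJ/K

T_H = 425 °C → 425 + 273.15 = 698.15 K.
T_C = 96 °F → (96 − 32) × 5/9 = 35.56 °C = 308.71 K.
W = η·Q_H = 0.363 × 507 = 184.0 kJ, so Q_C = Q_H − W = 323.0 kJ.
Reservoir entropy changes: ΔS_H = −Q_H/T_H = −507/698.15 = -0.7262 kJ/K and ΔS_C = +Q_C/T_C = 323.0/308.71 = 1.046 kJ/K.
ΔS_univ = −Q_H/T_H + Q_C/T_C = 0.320 kJ/K (> 0, since η = 0.363 < η_Carnot = 0.558).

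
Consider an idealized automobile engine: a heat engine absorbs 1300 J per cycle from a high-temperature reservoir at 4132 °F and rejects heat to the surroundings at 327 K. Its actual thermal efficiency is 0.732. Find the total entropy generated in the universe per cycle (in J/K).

ΔS_univ ≈ 0.556 J/K

T_H = 4132 °F → (4132 − 32) × 5/9 = 2277.78 °C = 2550.93 K.
W = η·Q_H = 0.732 × 1300 = 951.6 J, so Q_C = Q_H − W = 348.4 J.
The hot reservoir loses entropy Q_H/T_H = 1300/2550.93 = 0.5096 J/K; the cold reservoir gains Q_C/T_C = 348.4/327.00 = 1.065 J/K.
ΔS_univ = −Q_H/T_H + Q_C/T_C = 0.556 J/K (> 0, since η = 0.732 < η_Carnot = 0.872).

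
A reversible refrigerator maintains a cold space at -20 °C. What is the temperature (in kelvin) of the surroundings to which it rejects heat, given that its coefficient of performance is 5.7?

T_H ≈ 298 K

T_C = -20 °C → -20 + 273.15 = 253.15 K.
COP_R = T_C/(T_H − T_C) ⇒ T_H = T_C·(1 + 1/COP_R) = 253.15 × (1 + 1/5.7) = 298 K.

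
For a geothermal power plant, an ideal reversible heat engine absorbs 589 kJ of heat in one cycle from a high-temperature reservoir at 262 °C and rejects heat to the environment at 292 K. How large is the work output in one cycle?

T_H = 262 °C → 262 + 273.15 = 535.15 K.
η_rev = 1 − T_C/T_H = 1 − 292.00/535.15 = 0.4544.
W = η·Q_H = 0.4544 × 589 = 267.6 kJ.

W ≈ 267.6 kJ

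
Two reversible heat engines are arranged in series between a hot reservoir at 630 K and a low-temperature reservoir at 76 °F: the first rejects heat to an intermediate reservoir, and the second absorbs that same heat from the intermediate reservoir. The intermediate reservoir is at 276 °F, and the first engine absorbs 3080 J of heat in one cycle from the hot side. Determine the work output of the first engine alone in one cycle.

T_C = 76 °F → (76 − 32) × 5/9 = 24.44 °C = 297.59 K.
T_m = 276 °F → (276 − 32) × 5/9 = 135.56 °C = 408.71 K.
First-stage efficiency η₁ = 1 − T_m/T_H = 1 − 408.71/630.00 = 0.3513.
W₁ = η₁·Q_H = 0.3513 × 3080 = 1082 J.

W₁ ≈ 1082 J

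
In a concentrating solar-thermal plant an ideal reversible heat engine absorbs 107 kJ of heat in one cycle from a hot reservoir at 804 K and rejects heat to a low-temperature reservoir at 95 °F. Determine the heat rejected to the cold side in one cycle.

Q_C ≈ 41.01 kJ

T_C = 95 °F → (95 − 32) × 5/9 = 35.00 °C = 308.15 K.
Carnot efficiency: η = 1 − T_C/T_H = 1 − 308.15/804.00 = 0.6167.
For a reversible cycle Q_C/Q_H = T_C/T_H, so Q_C = 107 × 308.15/804.00 = 41.01 kJ.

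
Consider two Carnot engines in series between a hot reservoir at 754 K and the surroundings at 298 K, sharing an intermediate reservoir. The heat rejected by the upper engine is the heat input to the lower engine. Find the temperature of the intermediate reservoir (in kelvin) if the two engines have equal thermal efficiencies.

T_m ≈ 474.0 K

Equal efficiencies require 1 − T_m/T_H = 1 − T_C/T_m, i.e. T_m/T_H = T_C/T_m, so T_m = √(T_H·T_C) = √(754.00 × 298.00) = 474.0 K.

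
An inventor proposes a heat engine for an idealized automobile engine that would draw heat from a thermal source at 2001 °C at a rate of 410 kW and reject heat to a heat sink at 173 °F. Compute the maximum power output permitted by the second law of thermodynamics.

T_H = 2001 °C → 2001 + 273.15 = 2274.15 K.
T_C = 173 °F → (173 − 32) × 5/9 = 78.33 °C = 351.48 K.
The second-law ceiling is the Carnot efficiency, η_max = 1 − T_C/T_H = 1 − 351.48/2274.15 = 0.8454.
W_max = η_max · Q_H = 0.8454 × 410 = 347 kW.

Ẇ_max ≈ 347 kW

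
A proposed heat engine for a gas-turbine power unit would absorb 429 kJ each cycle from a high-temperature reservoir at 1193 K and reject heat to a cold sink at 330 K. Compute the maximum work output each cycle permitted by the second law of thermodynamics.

W_max ≈ 310 kJ

The second-law ceiling is the Carnot efficiency, η_max = 1 − T_C/T_H = 1 − 330.00/1193.00 = 0.7234.
W_max = η_max · Q_H = 0.7234 × 429 = 310 kJ.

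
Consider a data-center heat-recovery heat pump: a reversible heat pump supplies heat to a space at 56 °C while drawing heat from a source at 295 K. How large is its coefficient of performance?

COP_HP ≈ 9.64

T_H = 56 °C → 56 + 273.15 = 329.15 K.
For a reversible heat pump, COP_HP = T_H/(T_H − T_C) = 329.15/(329.15 − 295.00) = 9.64.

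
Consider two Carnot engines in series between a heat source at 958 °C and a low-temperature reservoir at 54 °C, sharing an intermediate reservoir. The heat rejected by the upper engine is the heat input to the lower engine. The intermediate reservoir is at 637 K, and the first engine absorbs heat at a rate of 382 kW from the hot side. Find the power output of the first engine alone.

Ẇ₁ ≈ 184.4 kW

T_H = 958 °C → 958 + 273.15 = 1231.15 K.
T_C = 54 °C → 54 + 273.15 = 327.15 K.
First-stage efficiency η₁ = 1 − T_m/T_H = 1 − 637.00/1231.15 = 0.4826.
W₁ = η₁·Q_H = 0.4826 × 382 = 184.4 kW.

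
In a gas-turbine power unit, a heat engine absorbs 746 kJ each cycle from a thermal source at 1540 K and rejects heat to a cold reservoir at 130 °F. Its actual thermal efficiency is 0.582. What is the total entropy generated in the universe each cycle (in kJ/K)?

T_C = 130 °F → (130 − 32) × 5/9 = 54.44 °C = 327.59 K.
W = η·Q_H = 0.582 × 746 = 434.2 kJ, so Q_C = Q_H − W = 311.8 kJ.
The hot reservoir loses entropy Q_H/T_H = 746/1540.00 = 0.4844 kJ/K; the cold reservoir gains Q_C/T_C = 311.8/327.59 = 0.9519 kJ/K.
ΔS_univ = −Q_H/T_H + Q_C/T_C = 0.4675 kJ/K (> 0, since η = 0.582 < η_Carnot = 0.787).

ΔS_univ ≈ 0.4675 kJ/K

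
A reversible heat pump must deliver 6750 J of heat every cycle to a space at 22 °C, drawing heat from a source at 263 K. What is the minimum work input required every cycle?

W_in ≈ 735.3 J

T_H = 22 °C → 22 + 273.15 = 295.15 K.
COP_HP = T_H/(T_H − T_C) = 295.15/32.15 = 9.1804.
W = Q_H/COP_HP = 6750/9.1804 = 735.3 J.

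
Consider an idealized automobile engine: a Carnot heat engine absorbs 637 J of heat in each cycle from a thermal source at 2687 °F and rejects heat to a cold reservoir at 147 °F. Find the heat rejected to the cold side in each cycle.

Q_C ≈ 123 J

T_H = 2687 °F → (2687 − 32) × 5/9 = 1475.00 °C = 1748.15 K.
T_C = 147 °F → (147 − 32) × 5/9 = 63.89 °C = 337.04 K.
Carnot efficiency: η = 1 − T_C/T_H = 1 − 337.04/1748.15 = 0.8072.
For a reversible cycle Q_C/Q_H = T_C/T_H, so Q_C = 637 × 337.04/1748.15 = 123 J.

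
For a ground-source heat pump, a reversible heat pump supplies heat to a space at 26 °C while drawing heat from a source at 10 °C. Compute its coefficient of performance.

T_H = 26 °C → 26 + 273.15 = 299.15 K.
T_C = 10 °C → 10 + 273.15 = 283.15 K.
Reversible heating COP: COP_HP = T_H/(T_H − T_C) = 299.15/(299.15 − 283.15) = 18.7.

COP_HP ≈ 18.7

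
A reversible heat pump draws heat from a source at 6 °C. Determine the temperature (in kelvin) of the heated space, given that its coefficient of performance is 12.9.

T_H ≈ 302.6 K

T_C = 6 °C → 6 + 273.15 = 279.15 K.
COP_HP = T_H/(T_H − T_C) ⇒ T_H = T_C·COP_HP/(COP_HP − 1) = 279.15 × 12.9/(12.9 − 1) = 302.6 K.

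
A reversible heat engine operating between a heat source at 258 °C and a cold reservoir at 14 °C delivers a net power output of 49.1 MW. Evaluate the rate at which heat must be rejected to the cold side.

Q̇_C ≈ 57.8 MW

T_H = 258 °C → 258 + 273.15 = 531.15 K.
T_C = 14 °C → 14 + 273.15 = 287.15 K.
η_rev = 1 − T_C/T_H = 1 − 287.15/531.15 = 0.4594.
Since Q_C/Q_H = T_C/T_H and Q_H = W/η, Q_C = W·T_C/(T_H − T_C) = 49.1 × 287.15/244.00 = 57.8 MW.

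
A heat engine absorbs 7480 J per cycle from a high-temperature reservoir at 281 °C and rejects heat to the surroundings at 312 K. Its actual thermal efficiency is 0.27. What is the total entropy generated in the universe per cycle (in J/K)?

ΔS_univ ≈ 4.00 J/K

T_H = 281 °C → 281 + 273.15 = 554.15 K.
W = η·Q_H = 0.27 × 7480 = 2020 J, so Q_C = Q_H − W = 5460 J.
The hot reservoir loses entropy Q_H/T_H = 7480/554.15 = 13.50 J/K; the cold reservoir gains Q_C/T_C = 5460/312.00 = 17.50 J/K.
ΔS_univ = −Q_H/T_H + Q_C/T_C = 4.00 J/K (> 0, since η = 0.27 < η_Carnot = 0.437).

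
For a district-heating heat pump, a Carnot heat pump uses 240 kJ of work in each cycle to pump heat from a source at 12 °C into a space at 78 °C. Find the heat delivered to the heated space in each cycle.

Q_H ≈ 1277 kJ

T_H = 78 °C → 78 + 273.15 = 351.15 K.
T_C = 12 °C → 12 + 273.15 = 285.15 K.
The Carnot heat-pump COP is COP_HP = T_H/(T_H − T_C) = 351.15/66.00 = 5.3205.
Q_H = COP_HP · W = 5.3205 × 240 = 1277 kJ.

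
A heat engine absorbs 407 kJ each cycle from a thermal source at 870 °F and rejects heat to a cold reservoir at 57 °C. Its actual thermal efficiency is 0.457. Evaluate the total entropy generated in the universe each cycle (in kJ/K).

ΔS_univ ≈ 0.1184 kJ/K

T_H = 870 °F → (870 − 32) × 5/9 = 465.56 °C = 738.71 K.
T_C = 57 °C → 57 + 273.15 = 330.15 K.
W = η·Q_H = 0.457 × 407 = 186.0 kJ, so Q_C = Q_H − W = 221.0 kJ.
The hot reservoir loses entropy Q_H/T_H = 407/738.71 = 0.5510 kJ/K; the cold reservoir gains Q_C/T_C = 221.0/330.15 = 0.6694 kJ/K.
ΔS_univ = −Q_H/T_H + Q_C/T_C = 0.1184 kJ/K (> 0, since η = 0.457 < η_Carnot = 0.553).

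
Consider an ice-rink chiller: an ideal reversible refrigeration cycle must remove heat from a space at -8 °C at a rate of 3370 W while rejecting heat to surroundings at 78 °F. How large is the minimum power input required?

T_H = 78 °F → (78 − 32) × 5/9 = 25.56 °C = 298.71 K.
T_C = -8 °C → -8 + 273.15 = 265.15 K.
COP_R = T_C/(T_H − T_C) = 265.15/33.56 = 7.9018.
W = Q_C/COP_R = 3370/7.9018 = 426 W.

Ẇ_in ≈ 426 W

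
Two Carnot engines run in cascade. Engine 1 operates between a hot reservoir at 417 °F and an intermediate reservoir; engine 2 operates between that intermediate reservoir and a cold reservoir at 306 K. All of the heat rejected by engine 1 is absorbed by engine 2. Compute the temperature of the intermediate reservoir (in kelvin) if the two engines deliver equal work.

T_m ≈ 396.5 K

T_H = 417 °F → (417 − 32) × 5/9 = 213.89 °C = 487.04 K.
For reversible stages Q_m = Q_H·(T_m/T_H). Setting W₁ = Q_H(1 − T_m/T_H) equal to W₂ = Q_m(1 − T_C/T_m) = Q_H·(T_m − T_C)/T_H gives T_H − T_m = T_m − T_C, so T_m = (T_H + T_C)/2 = (487.04 + 306.00)/2 = 396.5 K.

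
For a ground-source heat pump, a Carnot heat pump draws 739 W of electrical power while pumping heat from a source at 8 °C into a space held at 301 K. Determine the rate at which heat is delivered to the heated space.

T_C = 8 °C → 8 + 273.15 = 281.15 K.
Reversible heating COP: COP_HP = T_H/(T_H − T_C) = 301.00/19.85 = 15.1637.
Q_H = COP_HP · W = 15.1637 × 739 = 11200 W.

Q̇_H ≈ 11200 W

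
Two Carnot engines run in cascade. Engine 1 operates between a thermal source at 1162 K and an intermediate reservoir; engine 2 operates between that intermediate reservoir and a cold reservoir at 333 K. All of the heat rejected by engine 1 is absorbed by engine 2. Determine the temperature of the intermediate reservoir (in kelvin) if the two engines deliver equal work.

T_m ≈ 748 K

For reversible stages Q_m = Q_H·(T_m/T_H). Setting W₁ = Q_H(1 − T_m/T_H) equal to W₂ = Q_m(1 − T_C/T_m) = Q_H·(T_m − T_C)/T_H gives T_H − T_m = T_m − T_C, so T_m = (T_H + T_C)/2 = (1162.00 + 333.00)/2 = 748 K.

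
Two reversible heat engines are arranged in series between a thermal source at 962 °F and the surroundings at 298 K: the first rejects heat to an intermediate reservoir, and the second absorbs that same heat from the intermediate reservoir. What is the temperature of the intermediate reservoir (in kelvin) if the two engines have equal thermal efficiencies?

T_H = 962 °F → (962 − 32) × 5/9 = 516.67 °C = 789.82 K.
Equal efficiencies require 1 − T_m/T_H = 1 − T_C/T_m, i.e. T_m/T_H = T_C/T_m, so T_m = √(T_H·T_C) = √(789.82 × 298.00) = 485 K.

T_m ≈ 485 K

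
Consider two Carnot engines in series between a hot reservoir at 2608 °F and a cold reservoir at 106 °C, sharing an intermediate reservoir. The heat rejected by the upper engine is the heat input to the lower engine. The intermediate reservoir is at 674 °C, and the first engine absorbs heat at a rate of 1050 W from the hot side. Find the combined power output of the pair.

T_H = 2608 °F → (2608 − 32) × 5/9 = 1431.11 °C = 1704.26 K.
T_C = 106 °C → 106 + 273.15 = 379.15 K.
Two reversible stages in series are equivalent to a single Carnot engine between T_H and T_C, so η_total = 1 − T_C/T_H = 1 − 379.15/1704.26 = 0.7775.
W_total = η_total · Q_H = 0.7775 × 1050 = 816 W.

Ẇ_total ≈ 816 W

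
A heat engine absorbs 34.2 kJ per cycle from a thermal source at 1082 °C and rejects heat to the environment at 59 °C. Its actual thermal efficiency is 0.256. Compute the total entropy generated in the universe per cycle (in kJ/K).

ΔS_univ ≈ 0.0514 kJ/K

T_H = 1082 °C → 1082 + 273.15 = 1355.15 K.
T_C = 59 °C → 59 + 273.15 = 332.15 K.
W = η·Q_H = 0.256 × 34.2 = 8.755 kJ, so Q_C = Q_H − W = 25.44 kJ.
The hot reservoir loses entropy Q_H/T_H = 34.2/1355.15 = 0.02524 kJ/K; the cold reservoir gains Q_C/T_C = 25.44/332.15 = 0.07661 kJ/K.
ΔS_univ = −Q_H/T_H + Q_C/T_C = 0.0514 kJ/K (> 0, since η = 0.256 < η_Carnot = 0.755).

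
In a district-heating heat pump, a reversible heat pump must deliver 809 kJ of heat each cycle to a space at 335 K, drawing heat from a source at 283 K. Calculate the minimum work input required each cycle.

Reversible heating COP: COP_HP = T_H/(T_H − T_C) = 335.00/52.00 = 6.4423.
W = Q_H/COP_HP = 809/6.4423 = 126 kJ.

W_in ≈ 126 kJ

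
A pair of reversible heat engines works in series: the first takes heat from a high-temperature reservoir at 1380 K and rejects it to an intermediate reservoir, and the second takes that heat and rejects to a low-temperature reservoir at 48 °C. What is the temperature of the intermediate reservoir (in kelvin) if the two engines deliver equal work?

T_C = 48 °C → 48 + 273.15 = 321.15 K.
For reversible stages Q_m = Q_H·(T_m/T_H). Setting W₁ = Q_H(1 − T_m/T_H) equal to W₂ = Q_m(1 − T_C/T_m) = Q_H·(T_m − T_C)/T_H gives T_H − T_m = T_m − T_C, so T_m = (T_H + T_C)/2 = (1380.00 + 321.15)/2 = 850.6 K.

T_m ≈ 850.6 K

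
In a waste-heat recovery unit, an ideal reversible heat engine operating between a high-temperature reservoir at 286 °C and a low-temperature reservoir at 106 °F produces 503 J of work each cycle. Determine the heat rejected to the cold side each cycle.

Q_C ≈ 645.5 J

T_H = 286 °C → 286 + 273.15 = 559.15 K.
T_C = 106 °F → (106 − 32) × 5/9 = 41.11 °C = 314.26 K.
Since the cycle is reversible, η = 1 − T_C/T_H = 1 − 314.26/559.15 = 0.4380.
Since Q_C/Q_H = T_C/T_H and Q_H = W/η, Q_C = W·T_C/(T_H − T_C) = 503 × 314.26/244.89 = 645.5 J.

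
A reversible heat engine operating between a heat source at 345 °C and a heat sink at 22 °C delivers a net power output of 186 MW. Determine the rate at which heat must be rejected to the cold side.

T_H = 345 °C → 345 + 273.15 = 618.15 K.
T_C = 22 °C → 22 + 273.15 = 295.15 K.
Since the cycle is reversible, η = 1 − T_C/T_H = 1 − 295.15/618.15 = 0.5225.
Since Q_C/Q_H = T_C/T_H and Q_H = W/η, Q_C = W·T_C/(T_H − T_C) = 186 × 295.15/323.00 = 170 MW.

Q̇_C ≈ 170 MW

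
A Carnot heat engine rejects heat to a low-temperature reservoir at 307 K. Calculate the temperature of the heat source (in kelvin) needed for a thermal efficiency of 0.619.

T_H ≈ 806 K

From η = 1 − T_C/T_H, solving for T_H gives T_H = T_C/(1 − η) = 307.00/(1 − 0.619) = 806 K.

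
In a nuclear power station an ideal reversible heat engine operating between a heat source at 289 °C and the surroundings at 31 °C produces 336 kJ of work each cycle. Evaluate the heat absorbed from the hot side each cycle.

T_H = 289 °C → 289 + 273.15 = 562.15 K.
T_C = 31 °C → 31 + 273.15 = 304.15 K.
Carnot efficiency: η = 1 − T_C/T_H = 1 − 304.15/562.15 = 0.4590.
Q_H = W/η = 336/0.4590 = 732.1 kJ.

Q_H ≈ 732.1 kJ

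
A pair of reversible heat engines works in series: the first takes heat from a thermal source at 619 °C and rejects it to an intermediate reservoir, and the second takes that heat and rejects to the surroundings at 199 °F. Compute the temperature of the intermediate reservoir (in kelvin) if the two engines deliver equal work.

T_m ≈ 629.0 K

T_H = 619 °C → 619 + 273.15 = 892.15 K.
T_C = 199 °F → (199 − 32) × 5/9 = 92.78 °C = 365.93 K.
For reversible stages Q_m = Q_H·(T_m/T_H). Setting W₁ = Q_H(1 − T_m/T_H) equal to W₂ = Q_m(1 − T_C/T_m) = Q_H·(T_m − T_C)/T_H gives T_H − T_m = T_m − T_C, so T_m = (T_H + T_C)/2 = (892.15 + 365.93)/2 = 629.0 K.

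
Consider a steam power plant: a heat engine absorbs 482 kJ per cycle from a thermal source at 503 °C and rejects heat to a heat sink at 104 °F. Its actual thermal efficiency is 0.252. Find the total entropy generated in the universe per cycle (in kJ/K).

T_H = 503 °C → 503 + 273.15 = 776.15 K.
T_C = 104 °F → (104 − 32) × 5/9 = 40.00 °C = 313.15 K.
W = η·Q_H = 0.252 × 482 = 121.5 kJ, so Q_C = Q_H − W = 360.5 kJ.
The hot reservoir loses entropy Q_H/T_H = 482/776.15 = 0.6210 kJ/K; the cold reservoir gains Q_C/T_C = 360.5/313.15 = 1.151 kJ/K.
ΔS_univ = −Q_H/T_H + Q_C/T_C = 0.530 kJ/K (> 0, since η = 0.252 < η_Carnot = 0.597).

ΔS_univ ≈ 0.530 kJ/K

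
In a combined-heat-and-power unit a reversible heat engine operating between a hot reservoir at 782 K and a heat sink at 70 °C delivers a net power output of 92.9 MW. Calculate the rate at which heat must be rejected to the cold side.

Q̇_C ≈ 72.64 MW

T_C = 70 °C → 70 + 273.15 = 343.15 K.
η_rev = 1 − T_C/T_H = 1 − 343.15/782.00 = 0.5612.
Since Q_C/Q_H = T_C/T_H and Q_H = W/η, Q_C = W·T_C/(T_H − T_C) = 92.9 × 343.15/438.85 = 72.64 MW.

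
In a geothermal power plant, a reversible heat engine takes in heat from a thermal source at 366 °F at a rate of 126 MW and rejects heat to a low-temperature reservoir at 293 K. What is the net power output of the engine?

Ẇ ≈ 45.52 MW

T_H = 366 °F → (366 − 32) × 5/9 = 185.56 °C = 458.71 K.
Carnot efficiency: η = 1 − T_C/T_H = 1 − 293.00/458.71 = 0.3612.
W = η·Q_H = 0.3612 × 126 = 45.52 MW.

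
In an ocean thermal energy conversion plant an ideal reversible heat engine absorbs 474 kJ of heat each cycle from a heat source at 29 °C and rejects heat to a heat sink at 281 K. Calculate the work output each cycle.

W ≈ 33.18 kJ

T_H = 29 °C → 29 + 273.15 = 302.15 K.
For a reversible engine, η = 1 − T_C/T_H = 1 − 281.00/302.15 = 0.0700.
W = η·Q_H = 0.0700 × 474 = 33.18 kJ.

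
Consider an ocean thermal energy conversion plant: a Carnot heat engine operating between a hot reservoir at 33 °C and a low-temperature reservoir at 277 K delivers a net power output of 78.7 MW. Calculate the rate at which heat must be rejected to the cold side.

T_H = 33 °C → 33 + 273.15 = 306.15 K.
For a reversible engine, η = 1 − T_C/T_H = 1 − 277.00/306.15 = 0.0952.
Since Q_C/Q_H = T_C/T_H and Q_H = W/η, Q_C = W·T_C/(T_H − T_C) = 78.7 × 277.00/29.15 = 748 MW.

Q̇_C ≈ 748 MW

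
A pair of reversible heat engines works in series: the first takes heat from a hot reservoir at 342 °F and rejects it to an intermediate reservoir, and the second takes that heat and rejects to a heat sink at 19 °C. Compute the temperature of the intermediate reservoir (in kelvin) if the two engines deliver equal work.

T_m ≈ 369 K

T_H = 342 °F → (342 − 32) × 5/9 = 172.22 °C = 445.37 K.
T_C = 19 °C → 19 + 273.15 = 292.15 K.
For reversible stages Q_m = Q_H·(T_m/T_H). Setting W₁ = Q_H(1 − T_m/T_H) equal to W₂ = Q_m(1 − T_C/T_m) = Q_H·(T_m − T_C)/T_H gives T_H − T_m = T_m − T_C, so T_m = (T_H + T_C)/2 = (445.37 + 292.15)/2 = 369 K.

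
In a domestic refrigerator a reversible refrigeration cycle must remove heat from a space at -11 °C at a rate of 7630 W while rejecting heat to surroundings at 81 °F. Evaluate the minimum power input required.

T_H = 81 °F → (81 − 32) × 5/9 = 27.22 °C = 300.37 K.
T_C = -11 °C → -11 + 273.15 = 262.15 K.
The reversible coefficient of performance is COP_R = T_C/(T_H − T_C) = 262.15/38.22 = 6.8586.
W = Q_C/COP_R = 7630/6.8586 = 1110 W.

Ẇ_in ≈ 1110 W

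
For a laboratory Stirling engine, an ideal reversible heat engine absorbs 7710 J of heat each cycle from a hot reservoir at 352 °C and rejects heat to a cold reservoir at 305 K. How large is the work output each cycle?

T_H = 352 °C → 352 + 273.15 = 625.15 K.
Carnot efficiency: η = 1 − T_C/T_H = 1 − 305.00/625.15 = 0.5121.
W = η·Q_H = 0.5121 × 7710 = 3950 J.

W ≈ 3950 J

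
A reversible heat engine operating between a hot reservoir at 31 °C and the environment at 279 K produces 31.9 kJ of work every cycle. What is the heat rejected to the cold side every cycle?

Q_C ≈ 354 kJ

T_H = 31 °C → 31 + 273.15 = 304.15 K.
For a reversible engine, η = 1 − T_C/T_H = 1 − 279.00/304.15 = 0.0827.
Since Q_C/Q_H = T_C/T_H and Q_H = W/η, Q_C = W·T_C/(T_H − T_C) = 31.9 × 279.00/25.15 = 354 kJ.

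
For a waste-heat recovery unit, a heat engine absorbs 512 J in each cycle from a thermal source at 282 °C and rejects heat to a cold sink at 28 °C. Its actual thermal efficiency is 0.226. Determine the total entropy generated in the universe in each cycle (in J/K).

ΔS_univ ≈ 0.3936 J/K

T_H = 282 °C → 282 + 273.15 = 555.15 K.
T_C = 28 °C → 28 + 273.15 = 301.15 K.
W = η·Q_H = 0.226 × 512 = 115.7 J, so Q_C = Q_H − W = 396.3 J.
Reservoir entropy changes: ΔS_H = −Q_H/T_H = −512/555.15 = -0.9223 J/K and ΔS_C = +Q_C/T_C = 396.3/301.15 = 1.316 J/K.
ΔS_univ = −Q_H/T_H + Q_C/T_C = 0.3936 J/K (> 0, since η = 0.226 < η_Carnot = 0.458).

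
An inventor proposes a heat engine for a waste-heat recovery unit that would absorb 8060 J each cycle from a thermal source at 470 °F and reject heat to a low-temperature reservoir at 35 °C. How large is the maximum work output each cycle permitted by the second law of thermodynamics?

W_max ≈ 3250 J

T_H = 470 °F → (470 − 32) × 5/9 = 243.33 °C = 516.48 K.
T_C = 35 °C → 35 + 273.15 = 308.15 K.
By the Carnot theorem, η_max = 1 − T_C/T_H = 1 − 308.15/516.48 = 0.4034.
W_max = η_max · Q_H = 0.4034 × 8060 = 3250 J.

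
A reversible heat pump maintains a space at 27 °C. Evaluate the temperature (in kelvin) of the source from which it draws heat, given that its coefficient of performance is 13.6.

T_C ≈ 278 K

T_H = 27 °C → 27 + 273.15 = 300.15 K.
COP_HP = T_H/(T_H − T_C) ⇒ T_C = T_H·(COP_HP − 1)/COP_HP = 300.15 × (13.6 − 1)/13.6 = 278 K.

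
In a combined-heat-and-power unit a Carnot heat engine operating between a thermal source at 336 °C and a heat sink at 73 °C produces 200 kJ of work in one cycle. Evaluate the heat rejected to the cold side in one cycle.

Q_C ≈ 263 kJ

T_H = 336 °C → 336 + 273.15 = 609.15 K.
T_C = 73 °C → 73 + 273.15 = 346.15 K.
For a reversible engine, η = 1 − T_C/T_H = 1 − 346.15/609.15 = 0.4317.
Since Q_C/Q_H = T_C/T_H and Q_H = W/η, Q_C = W·T_C/(T_H − T_C) = 200 × 346.15/263.00 = 263 kJ.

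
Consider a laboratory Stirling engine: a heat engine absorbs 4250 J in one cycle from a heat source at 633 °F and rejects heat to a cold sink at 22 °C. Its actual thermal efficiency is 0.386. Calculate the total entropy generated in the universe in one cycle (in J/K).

T_H = 633 °F → (633 − 32) × 5/9 = 333.89 °C = 607.04 K.
T_C = 22 °C → 22 + 273.15 = 295.15 K.
W = η·Q_H = 0.386 × 4250 = 1640 J, so Q_C = Q_H − W = 2610 J.
Reservoir entropy changes: ΔS_H = −Q_H/T_H = −4250/607.04 = -7.001 J/K and ΔS_C = +Q_C/T_C = 2610/295.15 = 8.841 J/K.
ΔS_univ = −Q_H/T_H + Q_C/T_C = 1.84 J/K (> 0, since η = 0.386 < η_Carnot = 0.514).

ΔS_univ ≈ 1.84 J/K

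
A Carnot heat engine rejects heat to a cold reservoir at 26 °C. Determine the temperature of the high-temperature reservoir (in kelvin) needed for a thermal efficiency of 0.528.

T_C = 26 °C → 26 + 273.15 = 299.15 K.
From η = 1 − T_C/T_H, solving for T_H gives T_H = T_C/(1 − η) = 299.15/(1 − 0.528) = 634 K.

T_H ≈ 634 K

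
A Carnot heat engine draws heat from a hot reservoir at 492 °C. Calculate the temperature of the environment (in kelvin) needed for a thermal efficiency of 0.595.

T_H = 492 °C → 492 + 273.15 = 765.15 K.
From η = 1 − T_C/T_H, T_C = T_H·(1 − η) = 765.15 × (1 − 0.595) = 310 K.

T_C ≈ 310 K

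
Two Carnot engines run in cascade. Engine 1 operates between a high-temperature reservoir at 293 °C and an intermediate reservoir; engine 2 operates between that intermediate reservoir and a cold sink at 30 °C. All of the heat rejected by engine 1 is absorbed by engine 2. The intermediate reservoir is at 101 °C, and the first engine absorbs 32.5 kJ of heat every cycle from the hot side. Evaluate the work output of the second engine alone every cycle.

W₂ ≈ 4.08 kJ

T_H = 293 °C → 293 + 273.15 = 566.15 K.
T_C = 30 °C → 30 + 273.15 = 303.15 K.
T_m = 101 °C → 101 + 273.15 = 374.15 K.
Heat entering the second stage: Q_m = Q_H·(T_m/T_H) = 32.5 × 374.15/566.15 = 21.5 kJ.
Second-stage efficiency η₂ = 1 − T_C/T_m = 1 − 303.15/374.15 = 0.1898, so W₂ = η₂·Q_m = 4.08 kJ.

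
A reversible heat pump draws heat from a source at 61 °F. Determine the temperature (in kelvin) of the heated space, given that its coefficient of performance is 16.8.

T_C = 61 °F → (61 − 32) × 5/9 = 16.11 °C = 289.26 K.
COP_HP = T_H/(T_H − T_C) ⇒ T_H = T_C·COP_HP/(COP_HP − 1) = 289.26 × 16.8/(16.8 − 1) = 308 K.

T_H ≈ 308 K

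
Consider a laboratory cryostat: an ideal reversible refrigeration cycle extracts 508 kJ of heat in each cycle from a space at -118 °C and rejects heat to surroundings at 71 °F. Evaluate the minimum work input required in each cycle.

T_H = 71 °F → (71 − 32) × 5/9 = 21.67 °C = 294.82 K.
T_C = -118 °C → -118 + 273.15 = 155.15 K.
Carnot COP: COP_R = T_C/(T_H − T_C) = 155.15/139.67 = 1.1109.
W = Q_C/COP_R = 508/1.1109 = 457.3 kJ.

W_in ≈ 457.3 kJ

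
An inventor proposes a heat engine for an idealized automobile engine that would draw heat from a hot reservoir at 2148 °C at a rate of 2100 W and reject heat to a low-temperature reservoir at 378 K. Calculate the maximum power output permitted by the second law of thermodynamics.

T_H = 2148 °C → 2148 + 273.15 = 2421.15 K.
No engine can exceed the Carnot limit: η_max = 1 − T_C/T_H = 1 − 378.00/2421.15 = 0.8439.
W_max = η_max · Q_H = 0.8439 × 2100 = 1772 W.

Ẇ_max ≈ 1772 W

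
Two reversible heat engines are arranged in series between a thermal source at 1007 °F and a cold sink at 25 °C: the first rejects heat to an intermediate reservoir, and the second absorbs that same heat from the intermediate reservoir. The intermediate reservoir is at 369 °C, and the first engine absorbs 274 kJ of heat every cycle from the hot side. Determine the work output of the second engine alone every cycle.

T_H = 1007 °F → (1007 − 32) × 5/9 = 541.67 °C = 814.82 K.
T_C = 25 °C → 25 + 273.15 = 298.15 K.
T_m = 369 °C → 369 + 273.15 = 642.15 K.
Heat entering the second stage: Q_m = Q_H·(T_m/T_H) = 274 × 642.15/814.82 = 216 kJ.
Second-stage efficiency η₂ = 1 − T_C/T_m = 1 − 298.15/642.15 = 0.5357, so W₂ = η₂·Q_m = 116 kJ.

W₂ ≈ 116 kJ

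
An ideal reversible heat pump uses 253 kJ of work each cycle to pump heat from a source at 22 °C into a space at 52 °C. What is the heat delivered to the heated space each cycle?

T_H = 52 °C → 52 + 273.15 = 325.15 K.
T_C = 22 °C → 22 + 273.15 = 295.15 K.
Reversible heating COP: COP_HP = T_H/(T_H − T_C) = 325.15/30.00 = 10.8383.
Q_H = COP_HP · W = 10.8383 × 253 = 2740 kJ.

Q_H ≈ 2740 kJ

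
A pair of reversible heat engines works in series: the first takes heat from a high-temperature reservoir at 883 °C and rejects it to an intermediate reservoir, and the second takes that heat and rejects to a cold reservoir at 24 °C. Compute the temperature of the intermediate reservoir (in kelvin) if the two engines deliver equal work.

T_m ≈ 727 K

T_H = 883 °C → 883 + 273.15 = 1156.15 K.
T_C = 24 °C → 24 + 273.15 = 297.15 K.
For reversible stages Q_m = Q_H·(T_m/T_H). Setting W₁ = Q_H(1 − T_m/T_H) equal to W₂ = Q_m(1 − T_C/T_m) = Q_H·(T_m − T_C)/T_H gives T_H − T_m = T_m − T_C, so T_m = (T_H + T_C)/2 = (1156.15 + 297.15)/2 = 727 K.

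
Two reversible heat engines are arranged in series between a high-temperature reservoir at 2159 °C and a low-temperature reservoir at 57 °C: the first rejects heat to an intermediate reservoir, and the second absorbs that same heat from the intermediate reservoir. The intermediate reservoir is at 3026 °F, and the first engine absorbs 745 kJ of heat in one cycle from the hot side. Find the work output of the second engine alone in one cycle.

T_H = 2159 °C → 2159 + 273.15 = 2432.15 K.
T_C = 57 °C → 57 + 273.15 = 330.15 K.
T_m = 3026 °F → (3026 − 32) × 5/9 = 1663.33 °C = 1936.48 K.
Heat entering the second stage: Q_m = Q_H·(T_m/T_H) = 745 × 1936.48/2432.15 = 593 kJ.
Second-stage efficiency η₂ = 1 − T_C/T_m = 1 − 330.15/1936.48 = 0.8295, so W₂ = η₂·Q_m = 492 kJ.

W₂ ≈ 492 kJ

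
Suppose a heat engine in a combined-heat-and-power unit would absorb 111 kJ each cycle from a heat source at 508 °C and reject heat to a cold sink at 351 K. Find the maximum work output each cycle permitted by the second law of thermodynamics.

T_H = 508 °C → 508 + 273.15 = 781.15 K.
The second-law ceiling is the Carnot efficiency, η_max = 1 − T_C/T_H = 1 − 351.00/781.15 = 0.5507.
W_max = η_max · Q_H = 0.5507 × 111 = 61.1 kJ.

W_max ≈ 61.1 kJ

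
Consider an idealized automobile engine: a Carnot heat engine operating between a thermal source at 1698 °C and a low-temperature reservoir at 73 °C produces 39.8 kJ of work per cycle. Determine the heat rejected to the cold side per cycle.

Q_C ≈ 8.478 kJ

T_H = 1698 °C → 1698 + 273.15 = 1971.15 K.
T_C = 73 °C → 73 + 273.15 = 346.15 K.
The Carnot efficiency is η = 1 − T_C/T_H = 1 − 346.15/1971.15 = 0.8244.
Since Q_C/Q_H = T_C/T_H and Q_H = W/η, Q_C = W·T_C/(T_H − T_C) = 39.8 × 346.15/1625.00 = 8.478 kJ.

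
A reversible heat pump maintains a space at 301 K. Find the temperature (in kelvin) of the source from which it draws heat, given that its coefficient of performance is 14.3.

T_C ≈ 280 K

COP_HP = T_H/(T_H − T_C) ⇒ T_C = T_H·(COP_HP − 1)/COP_HP = 301.00 × (14.3 − 1)/14.3 = 280 K.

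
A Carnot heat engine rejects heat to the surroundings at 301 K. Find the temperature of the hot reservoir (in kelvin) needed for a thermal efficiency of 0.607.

From η = 1 − T_C/T_H, solving for T_H gives T_H = T_C/(1 − η) = 301.00/(1 − 0.607) = 766 K.

T_H ≈ 766 K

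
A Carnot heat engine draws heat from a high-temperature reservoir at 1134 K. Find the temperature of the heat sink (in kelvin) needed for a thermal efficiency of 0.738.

From η = 1 − T_C/T_H, T_C = T_H·(1 − η) = 1134.00 × (1 − 0.738) = 297 K.

T_C ≈ 297 K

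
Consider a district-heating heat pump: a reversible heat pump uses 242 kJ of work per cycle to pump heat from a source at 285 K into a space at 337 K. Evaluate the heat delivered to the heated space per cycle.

Q_H ≈ 1570 kJ

The Carnot heat-pump COP is COP_HP = T_H/(T_H − T_C) = 337.00/52.00 = 6.4808.
Q_H = COP_HP · W = 6.4808 × 242 = 1570 kJ.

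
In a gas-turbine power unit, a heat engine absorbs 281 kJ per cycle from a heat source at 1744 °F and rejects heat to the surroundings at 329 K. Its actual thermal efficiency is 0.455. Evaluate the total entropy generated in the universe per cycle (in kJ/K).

ΔS_univ ≈ 0.236 kJ/K

T_H = 1744 °F → (1744 − 32) × 5/9 = 951.11 °C = 1224.26 K.
W = η·Q_H = 0.455 × 281 = 127.9 kJ, so Q_C = Q_H − W = 153.1 kJ.
The hot reservoir loses entropy Q_H/T_H = 281/1224.26 = 0.2295 kJ/K; the cold reservoir gains Q_C/T_C = 153.1/329.00 = 0.4655 kJ/K.
ΔS_univ = −Q_H/T_H + Q_C/T_C = 0.236 kJ/K (> 0, since η = 0.455 < η_Carnot = 0.731).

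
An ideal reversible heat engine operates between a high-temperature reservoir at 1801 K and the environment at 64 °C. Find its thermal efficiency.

η ≈ 0.813

T_C = 64 °C → 64 + 273.15 = 337.15 K.
Carnot efficiency: η = 1 − T_C/T_H = 1 − 337.15/1801.00 = 0.813.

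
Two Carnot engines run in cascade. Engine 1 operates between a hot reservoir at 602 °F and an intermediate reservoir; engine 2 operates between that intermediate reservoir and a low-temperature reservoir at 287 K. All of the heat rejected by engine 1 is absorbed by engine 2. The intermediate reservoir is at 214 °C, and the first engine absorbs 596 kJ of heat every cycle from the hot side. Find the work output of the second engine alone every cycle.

T_H = 602 °F → (602 − 32) × 5/9 = 316.67 °C = 589.82 K.
T_m = 214 °C → 214 + 273.15 = 487.15 K.
Heat entering the second stage: Q_m = Q_H·(T_m/T_H) = 596 × 487.15/589.82 = 492 kJ.
Second-stage efficiency η₂ = 1 − T_C/T_m = 1 − 287.00/487.15 = 0.4109, so W₂ = η₂·Q_m = 202 kJ.

W₂ ≈ 202 kJ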